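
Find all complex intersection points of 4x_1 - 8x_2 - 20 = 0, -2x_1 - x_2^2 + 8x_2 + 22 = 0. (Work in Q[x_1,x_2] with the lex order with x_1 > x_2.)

Compute a lex Gröbner basis by Buchberger's algorithm.
f_1 = 4x_1 - 8x_2 - 20, LT = x_1.
f_2 = -2x_1 - x_2^2 + 8x_2 + 22, LT = x_1.

S(f_1,f_2): lcm = x_1. S = -1/2x_2^2 + 2x_2 + 6.
  reduce S modulo (f_1, f_2):
  remainder -1/2x_2^2 + 2x_2 + 6 ≠ 0; add h_3 = -1/2x_2^2 + 2x_2 + 6 to the basis.

The other S-polynomials (S(f_1,h_3), S(f_2,h_3)) all reduce to 0 modulo the current basis, so we have a Gröbner basis.
Inter-reduce: drop elements whose leading term is divisible by another's, tail-reduce, and make monic.
Reduced Gröbner basis: {x_1 - 2x_2 - 5, x_2^2 - 4x_2 - 12}.

Elimination: the polynomial x_2^2 - 4x_2 - 12 lies in the elimination ideal for x_2, so x_2 ∈ {-2, 6}. For each such x_2, the remaining basis elements (now univariate) give the rest of the solution.
  x_2 = -2: the earlier basis element becomes x_1 - 1 = 0, giving x_1 = 1 — point (1, -2).
  x_2 = 6: the earlier basis element becomes x_1 - 17 = 0, giving x_1 = 17 — point (17, 6).

{(1, -2), (17, 6)}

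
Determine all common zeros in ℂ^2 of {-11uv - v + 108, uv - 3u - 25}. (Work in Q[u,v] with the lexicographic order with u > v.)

{(-5/33, -162), (-5, -2)}

Compute a lex Gröbner basis by Buchberger's algorithm.
f_1 = -11uv - v + 108, LT = uv.
f_2 = uv - 3u - 25, LT = uv.

S(f_1,f_2): lcm = uv. S = 3u + 1/11v + 167/11.
  leading term u: no divisor's leading term divides it; move 3u to the remainder.
  leading term v: no divisor's leading term divides it; move 1/11v to the remainder.
  leading term 1: no divisor's leading term divides it; move 167/11 to the remainder.
  remainder 3u + 1/11v + 167/11 ≠ 0; add h_3 = 3u + 1/11v + 167/11 to the basis.

S(f_1,h_3): lcm = uv. S = -1/33v^2 - 164/33v - 108/11.
  leading term v^2: no divisor's leading term divides it; move -1/33v^2 to the remainder.
  leading term v: no divisor's leading term divides it; move -164/33v to the remainder.
  leading term 1: no divisor's leading term divides it; move -108/11 to the remainder.
  remainder -1/33v^2 - 164/33v - 108/11 ≠ 0; add h_4 = -1/33v^2 - 164/33v - 108/11 to the basis.

The other S-polynomials (S(f_2,h_3), S(f_1,h_4), S(f_2,h_4), S(h_3,h_4)) all reduce to 0 modulo the current basis, so we have a Gröbner basis.
Inter-reduce: drop elements whose leading term is divisible by another's, tail-reduce, and make monic.
Reduced Gröbner basis: {u + 1/33v + 167/33, v^2 + 164v + 324}.

From the last basis element, v^2 + 164v + 324 = 0, so v takes values in {-162, -2}. Each choice, substituted upward through the basis, yields the corresponding point(s) of the solution set.
  v = -162: the earlier basis element becomes u + 5/33 = 0, giving u = -5/33 — point (-5/33, -162).
  v = -2: the earlier basis element becomes u + 5 = 0, giving u = -5 — point (-5, -2).
Substituting each solution back into the original system confirms all equations vanish.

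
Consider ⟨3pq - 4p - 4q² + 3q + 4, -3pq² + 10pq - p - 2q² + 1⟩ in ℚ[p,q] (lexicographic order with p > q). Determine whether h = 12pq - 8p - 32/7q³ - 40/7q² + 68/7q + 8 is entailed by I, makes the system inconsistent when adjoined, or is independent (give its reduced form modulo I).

12pq - 8p - 32/7q³ - 40/7q² + 68/7q + 8 lies in I (it reduces to 0).

First compute the reduced Gröbner basis of I by Buchberger's algorithm.
f_1 = 3pq - 4p - 4q² + 3q + 4, LT = pq.
f_2 = -3pq² + 10pq - p - 2q² + 1, LT = pq².

S(f_1,f_2): lcm = pq². S = 2pq - ⅓p - 4/3q³ + ⅓q² + 4/3q + ⅓.
  reduce S modulo (f_1, f_2):
  remainder 7/3p - 4/3q³ + 3q² - ⅔q - 7/3 ≠ 0; add k_3 = 7/3p - 4/3q³ + 3q² - ⅔q - 7/3 to the basis.

S(f_1,k_3): lcm = pq. S = -4/3p + 4/7q⁴ - 9/7q³ - 22/21q² + 2q + 4/3.
  reduce S modulo (f_1, f_2, k_3):
  remainder 4/7q⁴ - 43/21q³ + ⅔q² + 34/21q ≠ 0; add k_4 = 4/7q⁴ - 43/21q³ + ⅔q² + 34/21q to the basis.

The other S-polynomials (S(f_2,k_3), S(f_1,k_4), S(f_2,k_4), S(k_3,k_4)) all reduce to 0 modulo the current basis, so we have a Gröbner basis.
Inter-reduce: drop elements whose leading term is divisible by another's, tail-reduce, and make monic.
Reduced Gröbner basis: {p - 4/7q³ + 9/7q² - 2/7q - 1, q⁴ - 43/12q³ + 7/6q² + 17/6q}.
Label its elements g_1 = p - 4/7q³ + 9/7q² - 2/7q - 1, g_2 = q⁴ - 43/12q³ + 7/6q² + 17/6q.

Reduce h = 12pq - 8p - 32/7q³ - 40/7q² + 68/7q + 8 modulo G:
  leading term pq: subtract (12q)·g_1 from 12pq - 8p - 32/7q³ - 40/7q² + 68/7q + 8 → -8p + 48/7q⁴ - 20q³ - 16/7q² + 152/7q + 8
  leading term p: subtract (-8)·g_1 from -8p + 48/7q⁴ - 20q³ - 16/7q² + 152/7q + 8 → 48/7q⁴ - 172/7q³ + 8q² + 136/7q
  leading term q⁴: subtract (48/7)·g_2 from 48/7q⁴ - 172/7q³ + 8q² + 136/7q → 0
  normal form = 0.
Since the normal form is 0, h ∈ I.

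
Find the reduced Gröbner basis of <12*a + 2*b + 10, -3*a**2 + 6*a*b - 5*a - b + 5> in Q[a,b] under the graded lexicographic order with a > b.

G = {b**2 + 72/13*b - 85/13, a + 1/6*b + 5/6}

f_1 = 12*a + 2*b + 10, LT = a.
f_2 = -3*a**2 + 6*a*b - 5*a - b + 5, LT = a**2.

S(f_1,f_2): lcm = a**2. S = 13/6*a*b - 5/6*a - 1/3*b + 5/3.
  reduce S modulo (f_1, f_2):
  remainder -13/36*b**2 - 2*b + 85/36 ≠ 0; add g_3 = -13/36*b**2 - 2*b + 85/36 to the basis.

The other S-polynomials (S(f_1,g_3), S(f_2,g_3)) all reduce to 0 modulo the current basis, so we have a Gröbner basis.
Inter-reduce: drop elements whose leading term is divisible by another's, tail-reduce, and make monic.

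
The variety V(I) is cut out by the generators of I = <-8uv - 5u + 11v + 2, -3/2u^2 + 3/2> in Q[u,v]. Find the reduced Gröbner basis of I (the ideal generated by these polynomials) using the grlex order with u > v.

f_1 = -8uv - 5u + 11v + 2, LT = uv.
f_2 = -3/2u^2 + 3/2, LT = u^2.

S(f_1,f_2): lcm = u^2v. S = 5/8u^2 - 11/8uv - 1/4u + v.
  leading term u^2: subtract (-5/12)·f_2 from 5/8u^2 - 11/8uv - 1/4u + v → -11/8uv - 1/4u + v + 5/8
  leading term uv: subtract (11/64)·f_1 from -11/8uv - 1/4u + v + 5/8 → 39/64u - 57/64v + 9/32
  leading term u: no divisor's leading term divides it; move 39/64u to the remainder.
  leading term v: no divisor's leading term divides it; move -57/64v to the remainder.
  leading term 1: no divisor's leading term divides it; move 9/32 to the remainder.
  remainder 39/64u - 57/64v + 9/32 ≠ 0; add g_3 = 39/64u - 57/64v + 9/32 to the basis.

S(f_1,g_3): lcm = uv. S = 19/13v^2 + 5/8u - 191/104v - 1/4.
  leading term v^2: no divisor's leading term divides it; move 19/13v^2 to the remainder.
  leading term u: subtract (40/39)·g_3 from 5/8u - 191/104v - 1/4 → -12/13v - 7/13
  leading term v: no divisor's leading term divides it; move -12/13v to the remainder.
  leading term 1: no divisor's leading term divides it; move -7/13 to the remainder.
  remainder 19/13v^2 - 12/13v - 7/13 ≠ 0; add g_4 = 19/13v^2 - 12/13v - 7/13 to the basis.

The other S-polynomials (S(f_2,g_3), S(f_1,g_4), S(f_2,g_4), S(g_3,g_4)) all reduce to 0 modulo the current basis, so we have a Gröbner basis.
Inter-reduce: drop elements whose leading term is divisible by another's, tail-reduce, and make monic.

G = {v^2 - 12/19v - 7/19, u - 19/13v + 6/13}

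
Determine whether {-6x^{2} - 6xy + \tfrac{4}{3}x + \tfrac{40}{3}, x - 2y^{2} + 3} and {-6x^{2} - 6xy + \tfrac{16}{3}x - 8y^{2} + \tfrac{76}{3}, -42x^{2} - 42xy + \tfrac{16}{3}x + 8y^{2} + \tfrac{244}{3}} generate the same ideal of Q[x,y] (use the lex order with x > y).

Yes, the ideals are equal.

Two ideals are equal iff their reduced Gröbner bases coincide (the reduced basis is unique for a fixed ordering).
Buchberger on the first generating set:
f_1 = -6x^{2} - 6xy + \tfrac{4}{3}x + \tfrac{40}{3}, LT = x^{2}.
f_2 = x - 2y^{2} + 3, LT = x.

S(f_1,f_2): lcm = x^{2}. S = 2xy^{2} + xy - \tfrac{29}{9}x - \tfrac{20}{9}.
  leading term xy^{2}: subtract (2y^{2})·f_2 from 2xy^{2} + xy - \tfrac{29}{9}x - \tfrac{20}{9} → xy - \tfrac{29}{9}x + 4y^{4} - 6y^{2} - \tfrac{20}{9}
  leading term xy: subtract (y)·f_2 from xy - \tfrac{29}{9}x + 4y^{4} - 6y^{2} - \tfrac{20}{9} → -\tfrac{29}{9}x + 4y^{4} + 2y^{3} - 6y^{2} - 3y - \tfrac{20}{9}
  leading term x: subtract (-\tfrac{29}{9})·f_2 from -\tfrac{29}{9}x + 4y^{4} + 2y^{3} - 6y^{2} - 3y - \tfrac{20}{9} → 4y^{4} + 2y^{3} - \tfrac{112}{9}y^{2} - 3y + \tfrac{67}{9}
  leading term y^{4}: no divisor's leading term divides it; move 4y^{4} to the remainder.
  leading term y^{3}: no divisor's leading term divides it; move 2y^{3} to the remainder.
  leading term y^{2}: no divisor's leading term divides it; move -\tfrac{112}{9}y^{2} to the remainder.
  leading term y: no divisor's leading term divides it; move -3y to the remainder.
  leading term 1: no divisor's leading term divides it; move \tfrac{67}{9} to the remainder.
  remainder 4y^{4} + 2y^{3} - \tfrac{112}{9}y^{2} - 3y + \tfrac{67}{9} ≠ 0; add g_3 = 4y^{4} + 2y^{3} - \tfrac{112}{9}y^{2} - 3y + \tfrac{67}{9} to the basis.

S(f_1,g_3): leading monomials are coprime, so the S-polynomial reduces to 0 (Buchberger's first criterion).
S(f_2,g_3): leading monomials are coprime, so the S-polynomial reduces to 0 (Buchberger's first criterion).
Every S-polynomial of the final basis reduces to 0, so we have a Gröbner basis.
Inter-reduce: drop elements whose leading term is divisible by another's, tail-reduce, and make monic.
Reduced Gröbner basis: {x - 2y^{2} + 3, y^{4} + \tfrac{1}{2}y^{3} - \tfrac{28}{9}y^{2} - \tfrac{3}{4}y + \tfrac{67}{36}}.

Buchberger on the second generating set:
h_1 = -6x^{2} - 6xy + \tfrac{16}{3}x - 8y^{2} + \tfrac{76}{3}, LT = x^{2}.
h_2 = -42x^{2} - 42xy + \tfrac{16}{3}x + 8y^{2} + \tfrac{244}{3}, LT = x^{2}.

S(h_1,h_2): lcm = x^{2}. S = -\tfrac{16}{21}x + \tfrac{32}{21}y^{2} - \tfrac{16}{7}.
  leading term x: no divisor's leading term divides it; move -\tfrac{16}{21}x to the remainder.
  leading term y^{2}: no divisor's leading term divides it; move \tfrac{32}{21}y^{2} to the remainder.
  leading term 1: no divisor's leading term divides it; move -\tfrac{16}{7} to the remainder.
  remainder -\tfrac{16}{21}x + \tfrac{32}{21}y^{2} - \tfrac{16}{7} ≠ 0; add k_3 = -\tfrac{16}{21}x + \tfrac{32}{21}y^{2} - \tfrac{16}{7} to the basis.

S(h_1,k_3): lcm = x^{2}. S = 2xy^{2} + xy - \tfrac{35}{9}x + \tfrac{4}{3}y^{2} - \tfrac{38}{9}.
  leading term xy^{2}: subtract (-\tfrac{21}{8}y^{2})·k_3 from 2xy^{2} + xy - \tfrac{35}{9}x + \tfrac{4}{3}y^{2} - \tfrac{38}{9} → xy - \tfrac{35}{9}x + 4y^{4} - \tfrac{14}{3}y^{2} - \tfrac{38}{9}
  leading term xy: subtract (-\tfrac{21}{16}y)·k_3 from xy - \tfrac{35}{9}x + 4y^{4} - \tfrac{14}{3}y^{2} - \tfrac{38}{9} → -\tfrac{35}{9}x + 4y^{4} + 2y^{3} - \tfrac{14}{3}y^{2} - 3y - \tfrac{38}{9}
  leading term x: subtract (\tfrac{245}{48})·k_3 from -\tfrac{35}{9}x + 4y^{4} + 2y^{3} - \tfrac{14}{3}y^{2} - 3y - \tfrac{38}{9} → 4y^{4} + 2y^{3} - \tfrac{112}{9}y^{2} - 3y + \tfrac{67}{9}
  leading term y^{4}: no divisor's leading term divides it; move 4y^{4} to the remainder.
  leading term y^{3}: no divisor's leading term divides it; move 2y^{3} to the remainder.
  leading term y^{2}: no divisor's leading term divides it; move -\tfrac{112}{9}y^{2} to the remainder.
  leading term y: no divisor's leading term divides it; move -3y to the remainder.
  leading term 1: no divisor's leading term divides it; move \tfrac{67}{9} to the remainder.
  remainder 4y^{4} + 2y^{3} - \tfrac{112}{9}y^{2} - 3y + \tfrac{67}{9} ≠ 0; add k_4 = 4y^{4} + 2y^{3} - \tfrac{112}{9}y^{2} - 3y + \tfrac{67}{9} to the basis.

S(h_2,k_3): lcm = x^{2}. S = 2xy^{2} + xy - \tfrac{197}{63}x - \tfrac{4}{21}y^{2} - \tfrac{122}{63}.
  leading term xy^{2}: subtract (-\tfrac{21}{8}y^{2})·k_3 from 2xy^{2} + xy - \tfrac{197}{63}x - \tfrac{4}{21}y^{2} - \tfrac{122}{63} → xy - \tfrac{197}{63}x + 4y^{4} - \tfrac{130}{21}y^{2} - \tfrac{122}{63}
  leading term xy: subtract (-\tfrac{21}{16}y)·k_3 from xy - \tfrac{197}{63}x + 4y^{4} - \tfrac{130}{21}y^{2} - \tfrac{122}{63} → -\tfrac{197}{63}x + 4y^{4} + 2y^{3} - \tfrac{130}{21}y^{2} - 3y - \tfrac{122}{63}
  leading term x: subtract (\tfrac{197}{48})·k_3 from -\tfrac{197}{63}x + 4y^{4} + 2y^{3} - \tfrac{130}{21}y^{2} - 3y - \tfrac{122}{63} → 4y^{4} + 2y^{3} - \tfrac{112}{9}y^{2} - 3y + \tfrac{67}{9}
  leading term y^{4}: subtract (1)·k_4 from 4y^{4} + 2y^{3} - \tfrac{112}{9}y^{2} - 3y + \tfrac{67}{9} → 0
  remainder 0.

S(h_1,k_4): leading monomials are coprime, so the S-polynomial reduces to 0 (Buchberger's first criterion).
S(h_2,k_4): leading monomials are coprime, so the S-polynomial reduces to 0 (Buchberger's first criterion).
S(k_3,k_4): leading monomials are coprime, so the S-polynomial reduces to 0 (Buchberger's first criterion).
Every S-polynomial of the final basis reduces to 0, so we have a Gröbner basis.
Inter-reduce: drop elements whose leading term is divisible by another's, tail-reduce, and make monic.
Reduced Gröbner basis: {x - 2y^{2} + 3, y^{4} + \tfrac{1}{2}y^{3} - \tfrac{28}{9}y^{2} - \tfrac{3}{4}y + \tfrac{67}{36}}.

The two bases agree; hence the ideals are identical.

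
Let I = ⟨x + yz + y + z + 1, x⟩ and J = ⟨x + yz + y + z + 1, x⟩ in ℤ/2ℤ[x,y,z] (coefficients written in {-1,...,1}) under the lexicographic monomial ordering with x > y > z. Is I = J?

Equality of ideals is decidable: compute both reduced Gröbner bases (unique for the ordering) and check whether they agree.
Buchberger on the first generating set:
f_1 = x + yz + y + z + 1, LT = x.
f_2 = x, LT = x.

S(f_1,f_2): lcm = x. S = yz + y + z + 1.
  leading term yz: no divisor's leading term divides it; move yz to the remainder.
  leading term y: no divisor's leading term divides it; move y to the remainder.
  leading term z: no divisor's leading term divides it; move z to the remainder.
  leading term 1: no divisor's leading term divides it; move 1 to the remainder.
  remainder yz + y + z + 1 ≠ 0; add g_3 = yz + y + z + 1 to the basis.

The other S-polynomials (S(f_1,g_3), S(f_2,g_3)) all reduce to 0 modulo the current basis, so we have a Gröbner basis.
Inter-reduce: drop elements whose leading term is divisible by another's, tail-reduce, and make monic.
Reduced Gröbner basis: {x, yz + y + z + 1}.

Buchberger on the second generating set:
h_1 = x + yz + y + z + 1, LT = x.
h_2 = x, LT = x.

S(h_1,h_2): lcm = x. S = yz + y + z + 1.
  leading term yz: no divisor's leading term divides it; move yz to the remainder.
  leading term y: no divisor's leading term divides it; move y to the remainder.
  leading term z: no divisor's leading term divides it; move z to the remainder.
  leading term 1: no divisor's leading term divides it; move 1 to the remainder.
  remainder yz + y + z + 1 ≠ 0; add k_3 = yz + y + z + 1 to the basis.

The other S-polynomials (S(h_1,k_3), S(h_2,k_3)) all reduce to 0 modulo the current basis, so we have a Gröbner basis.
Inter-reduce: drop elements whose leading term is divisible by another's, tail-reduce, and make monic.
Reduced Gröbner basis: {x, yz + y + z + 1}.

Same reduced basis, so the two generating sets span the same ideal.
The same test decides containment: I ⊆ J iff every generator of I reduces to 0 modulo a Gröbner basis of J.

Yes, the ideals are equal.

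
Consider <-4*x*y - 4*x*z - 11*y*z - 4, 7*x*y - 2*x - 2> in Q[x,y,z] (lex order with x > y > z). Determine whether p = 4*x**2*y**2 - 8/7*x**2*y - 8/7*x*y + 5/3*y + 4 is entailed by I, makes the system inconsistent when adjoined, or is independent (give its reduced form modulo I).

First compute the reduced Gröbner basis of I by Buchberger's algorithm.
f_1 = -4*x*y - 4*x*z - 11*y*z - 4, LT = x*y.
f_2 = 7*x*y - 2*x - 2, LT = x*y.

S(f_1,f_2): lcm = x*y. S = x*z + 2/7*x + 11/4*y*z + 9/7.
  reduce S modulo (f_1, f_2):
  remainder x*z + 2/7*x + 11/4*y*z + 9/7 ≠ 0; add h_3 = x*z + 2/7*x + 11/4*y*z + 9/7 to the basis.

S(f_1,h_3): lcm = x*y*z. S = -2/7*x*y + x*z**2 - 11/4*y**2*z + 11/4*y*z**2 - 9/7*y + z.
  reduce S modulo (f_1, f_2, h_3):
  remainder -11/4*y**2*z + 11/14*y*z - 9/7*y - 2/7*z + 2/7 ≠ 0; add h_4 = -11/4*y**2*z + 11/14*y*z - 9/7*y - 2/7*z + 2/7 to the basis.

The other S-polynomials (S(f_2,h_3), S(f_1,h_4), S(f_2,h_4), S(h_3,h_4)) all reduce to 0 modulo the current basis, so we have a Gröbner basis.
Inter-reduce: drop elements whose leading term is divisible by another's, tail-reduce, and make monic.
Reduced Gröbner basis: {x*y - 2/7*x - 2/7, x*z + 2/7*x + 11/4*y*z + 9/7, y**2*z - 2/7*y*z + 36/77*y + 8/77*z - 8/77}.
Label its elements g_1 = x*y - 2/7*x - 2/7, g_2 = x*z + 2/7*x + 11/4*y*z + 9/7, g_3 = y**2*z - 2/7*y*z + 36/77*y + 8/77*z - 8/77.

Reduce p = 4*x**2*y**2 - 8/7*x**2*y - 8/7*x*y + 5/3*y + 4 modulo G:
  leading term x**2*y**2: subtract (4*x*y)·g_1 from 4*x**2*y**2 - 8/7*x**2*y - 8/7*x*y + 5/3*y + 4 → 5/3*y + 4
  leading term y: no divisor's leading term divides it; move 5/3*y to the remainder.
  leading term 1: no divisor's leading term divides it; move 4 to the remainder.
  normal form = 5/3*y + 4.
The normal form is nonzero, so p ∉ I. Since p minus its normal form lies in I, I + (p) = I + (r) where r = 5/3*y + 4; decide whether this ideal is the whole ring.
Run Buchberger on G together with r (pairs among the g_i already reduce to 0 since G is a Gröbner basis):
g_1 = x*y - 2/7*x - 2/7, LT = x*y.
g_2 = x*z + 2/7*x + 11/4*y*z + 9/7, LT = x*z.
g_3 = y**2*z - 2/7*y*z + 36/77*y + 8/77*z - 8/77, LT = y**2*z.
r = 5/3*y + 4, LT = y.

S(g_1,r): lcm = x*y. S = -94/35*x - 2/7.
  reduce S modulo (g_1, g_2, g_3, r):
  remainder -94/35*x - 2/7 ≠ 0; add m_5 = -94/35*x - 2/7 to the basis.

S(g_3,r): lcm = y**2*z. S = -94/35*y*z + 36/77*y + 8/77*z - 8/77.
  reduce S modulo (g_1, g_2, g_3, r, m_5):
  remainder 12608/1925*z - 472/385 ≠ 0; add m_6 = 12608/1925*z - 472/385 to the basis.

The other S-polynomials (S(g_1,g_2), S(g_1,g_3), S(g_2,g_3), S(g_2,r), S(g_1,m_5), S(g_2,m_5), S(g_3,m_5), S(r,m_5), S(g_1,m_6), S(g_2,m_6), S(g_3,m_6), S(r,m_6), S(m_5,m_6)) all reduce to 0 modulo the current basis, so we have a Gröbner basis.
Inter-reduce: drop elements whose leading term is divisible by another's, tail-reduce, and make monic.
Reduced Gröbner basis: {x + 5/47, y + 12/5, z - 295/1576}.
The reduced Gröbner basis of I + (p) is {x + 5/47, y + 12/5, z - 295/1576} ≠ {1}, a proper ideal, so the enlarged system stays consistent: p is independent of I, with normal form 5/3*y + 4.

4*x**2*y**2 - 8/7*x**2*y - 8/7*x*y + 5/3*y + 4 is independent of I; its normal form modulo I is 5/3*y + 4.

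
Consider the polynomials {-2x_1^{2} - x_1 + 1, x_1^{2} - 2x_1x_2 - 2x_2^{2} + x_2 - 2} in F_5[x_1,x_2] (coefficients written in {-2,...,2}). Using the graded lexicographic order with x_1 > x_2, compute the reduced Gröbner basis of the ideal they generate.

This is the nonlinear analogue of row-reducing a linear system.

f_1 = -2x_1^{2} - x_1 + 1, LT = x_1^{2}.
f_2 = x_1^{2} - 2x_1x_2 - 2x_2^{2} + x_2 - 2, LT = x_1^{2}.

S(f_1,f_2): lcm = x_1^{2}. S = 2x_1x_2 + 2x_2^{2} - 2x_1 - x_2 - 1.
  leading term x_1x_2: no divisor's leading term divides it; move 2x_1x_2 to the remainder.
  leading term x_2^{2}: no divisor's leading term divides it; move 2x_2^{2} to the remainder.
  leading term x_1: no divisor's leading term divides it; move -2x_1 to the remainder.
  leading term x_2: no divisor's leading term divides it; move -x_2 to the remainder.
  leading term 1: no divisor's leading term divides it; move -1 to the remainder.
  remainder 2x_1x_2 + 2x_2^{2} - 2x_1 - x_2 - 1 ≠ 0; add g_3 = 2x_1x_2 + 2x_2^{2} - 2x_1 - x_2 - 1 to the basis.

S(f_1,g_3): lcm = x_1^{2}x_2. S = -x_1x_2^{2} + x_1^{2} + x_1x_2 - 2x_1 + 2x_2.
  leading term x_1x_2^{2}: subtract (2x_2)·g_3 from -x_1x_2^{2} + x_1^{2} + x_1x_2 - 2x_1 + 2x_2 → x_2^{3} + x_1^{2} + 2x_2^{2} - 2x_1 - x_2
  leading term x_2^{3}: no divisor's leading term divides it; move x_2^{3} to the remainder.
  leading term x_1^{2}: subtract (2)·f_1 from x_1^{2} + 2x_2^{2} - 2x_1 - x_2 → 2x_2^{2} - x_2 - 2
  leading term x_2^{2}: no divisor's leading term divides it; move 2x_2^{2} to the remainder.
  leading term x_2: no divisor's leading term divides it; move -x_2 to the remainder.
  leading term 1: no divisor's leading term divides it; move -2 to the remainder.
  remainder x_2^{3} + 2x_2^{2} - x_2 - 2 ≠ 0; add g_4 = x_2^{3} + 2x_2^{2} - x_2 - 2 to the basis.

The other S-polynomials (S(f_2,g_3), S(f_1,g_4), S(f_2,g_4), S(g_3,g_4)) all reduce to 0 modulo the current basis, so we have a Gröbner basis.
Inter-reduce: drop elements whose leading term is divisible by another's, tail-reduce, and make monic.

G = {x_2^{3} + 2x_2^{2} - x_2 - 2, x_1^{2} - 2x_1 + 2, x_1x_2 + x_2^{2} - x_1 + 2x_2 + 2}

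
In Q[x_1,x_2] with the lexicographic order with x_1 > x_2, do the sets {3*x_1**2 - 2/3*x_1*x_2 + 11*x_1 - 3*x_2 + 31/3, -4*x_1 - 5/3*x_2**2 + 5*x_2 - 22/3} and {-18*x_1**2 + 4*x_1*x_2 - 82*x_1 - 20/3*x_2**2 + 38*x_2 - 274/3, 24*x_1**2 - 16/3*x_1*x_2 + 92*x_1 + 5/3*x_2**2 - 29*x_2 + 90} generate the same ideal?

Yes, the ideals are equal.

Two ideals are equal iff their reduced Gröbner bases coincide (the reduced basis is unique for a fixed ordering).
Buchberger on the first generating set:
f_1 = 3*x_1**2 - 2/3*x_1*x_2 + 11*x_1 - 3*x_2 + 31/3, LT = x_1**2.
f_2 = -4*x_1 - 5/3*x_2**2 + 5*x_2 - 22/3, LT = x_1.

S(f_1,f_2): lcm = x_1**2. S = -5/12*x_1*x_2**2 + 37/36*x_1*x_2 + 11/6*x_1 - x_2 + 31/9.
  leading term x_1*x_2**2: subtract (5/48*x_2**2)·f_2 from -5/12*x_1*x_2**2 + 37/36*x_1*x_2 + 11/6*x_1 - x_2 + 31/9 → 37/36*x_1*x_2 + 11/6*x_1 + 25/144*x_2**4 - 25/48*x_2**3 + 55/72*x_2**2 - x_2 + 31/9
  leading term x_1*x_2: subtract (-37/144*x_2)·f_2 from 37/36*x_1*x_2 + 11/6*x_1 + 25/144*x_2**4 - 25/48*x_2**3 + 55/72*x_2**2 - x_2 + 31/9 → 11/6*x_1 + 25/144*x_2**4 - 205/216*x_2**3 + 295/144*x_2**2 - 623/216*x_2 + 31/9
  leading term x_1: subtract (-11/24)·f_2 from 11/6*x_1 + 25/144*x_2**4 - 205/216*x_2**3 + 295/144*x_2**2 - 623/216*x_2 + 31/9 → 25/144*x_2**4 - 205/216*x_2**3 + 185/144*x_2**2 - 16/27*x_2 + 1/12
  leading term x_2**4: no divisor's leading term divides it; move 25/144*x_2**4 to the remainder.
  leading term x_2**3: no divisor's leading term divides it; move -205/216*x_2**3 to the remainder.
  leading term x_2**2: no divisor's leading term divides it; move 185/144*x_2**2 to the remainder.
  leading term x_2: no divisor's leading term divides it; move -16/27*x_2 to the remainder.
  leading term 1: no divisor's leading term divides it; move 1/12 to the remainder.
  remainder 25/144*x_2**4 - 205/216*x_2**3 + 185/144*x_2**2 - 16/27*x_2 + 1/12 ≠ 0; add g_3 = 25/144*x_2**4 - 205/216*x_2**3 + 185/144*x_2**2 - 16/27*x_2 + 1/12 to the basis.

The other S-polynomials (S(f_1,g_3), S(f_2,g_3)) all reduce to 0 modulo the current basis, so we have a Gröbner basis.
Inter-reduce: drop elements whose leading term is divisible by another's, tail-reduce, and make monic.
Reduced Gröbner basis: {x_1 + 5/12*x_2**2 - 5/4*x_2 + 11/6, x_2**4 - 82/15*x_2**3 + 37/5*x_2**2 - 256/75*x_2 + 12/25}.

Buchberger on the second generating set:
h_1 = -18*x_1**2 + 4*x_1*x_2 - 82*x_1 - 20/3*x_2**2 + 38*x_2 - 274/3, LT = x_1**2.
h_2 = 24*x_1**2 - 16/3*x_1*x_2 + 92*x_1 + 5/3*x_2**2 - 29*x_2 + 90, LT = x_1**2.

S(h_1,h_2): lcm = x_1**2. S = 13/18*x_1 + 65/216*x_2**2 - 65/72*x_2 + 143/108.
  leading term x_1: no divisor's leading term divides it; move 13/18*x_1 to the remainder.
  leading term x_2**2: no divisor's leading term divides it; move 65/216*x_2**2 to the remainder.
  leading term x_2: no divisor's leading term divides it; move -65/72*x_2 to the remainder.
  leading term 1: no divisor's leading term divides it; move 143/108 to the remainder.
  remainder 13/18*x_1 + 65/216*x_2**2 - 65/72*x_2 + 143/108 ≠ 0; add k_3 = 13/18*x_1 + 65/216*x_2**2 - 65/72*x_2 + 143/108 to the basis.

S(h_1,k_3): lcm = x_1**2. S = -5/12*x_1*x_2**2 + 37/36*x_1*x_2 + 49/18*x_1 + 10/27*x_2**2 - 19/9*x_2 + 137/27.
  leading term x_1*x_2**2: subtract (-15/26*x_2**2)·k_3 from -5/12*x_1*x_2**2 + 37/36*x_1*x_2 + 49/18*x_1 + 10/27*x_2**2 - 19/9*x_2 + 137/27 → 37/36*x_1*x_2 + 49/18*x_1 + 25/144*x_2**4 - 25/48*x_2**3 + 245/216*x_2**2 - 19/9*x_2 + 137/27
  leading term x_1*x_2: subtract (37/26*x_2)·k_3 from 37/36*x_1*x_2 + 49/18*x_1 + 25/144*x_2**4 - 25/48*x_2**3 + 245/216*x_2**2 - 19/9*x_2 + 137/27 → 49/18*x_1 + 25/144*x_2**4 - 205/216*x_2**3 + 1045/432*x_2**2 - 863/216*x_2 + 137/27
  leading term x_1: subtract (49/13)·k_3 from 49/18*x_1 + 25/144*x_2**4 - 205/216*x_2**3 + 1045/432*x_2**2 - 863/216*x_2 + 137/27 → 25/144*x_2**4 - 205/216*x_2**3 + 185/144*x_2**2 - 16/27*x_2 + 1/12
  leading term x_2**4: no divisor's leading term divides it; move 25/144*x_2**4 to the remainder.
  leading term x_2**3: no divisor's leading term divides it; move -205/216*x_2**3 to the remainder.
  leading term x_2**2: no divisor's leading term divides it; move 185/144*x_2**2 to the remainder.
  leading term x_2: no divisor's leading term divides it; move -16/27*x_2 to the remainder.
  leading term 1: no divisor's leading term divides it; move 1/12 to the remainder.
  remainder 25/144*x_2**4 - 205/216*x_2**3 + 185/144*x_2**2 - 16/27*x_2 + 1/12 ≠ 0; add k_4 = 25/144*x_2**4 - 205/216*x_2**3 + 185/144*x_2**2 - 16/27*x_2 + 1/12 to the basis.

The other S-polynomials (S(h_2,k_3), S(h_1,k_4), S(h_2,k_4), S(k_3,k_4)) all reduce to 0 modulo the current basis, so we have a Gröbner basis.
Inter-reduce: drop elements whose leading term is divisible by another's, tail-reduce, and make monic.
Reduced Gröbner basis: {x_1 + 5/12*x_2**2 - 5/4*x_2 + 11/6, x_2**4 - 82/15*x_2**3 + 37/5*x_2**2 - 256/75*x_2 + 12/25}.

The two bases agree; hence the ideals are identical.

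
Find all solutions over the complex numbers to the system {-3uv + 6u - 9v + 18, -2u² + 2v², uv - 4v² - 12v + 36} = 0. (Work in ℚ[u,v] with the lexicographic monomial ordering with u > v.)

Compute a lex Gröbner basis by Buchberger's algorithm.
f_1 = -3uv + 6u - 9v + 18, LT = uv.
f_2 = -2u² + 2v², LT = u².
f_3 = uv - 4v² - 12v + 36, LT = uv.

S(f_1,f_2): lcm = u²v. S = -2u² + 3uv - 6u + v³.
  leading term u²: subtract (1)·f_2 from -2u² + 3uv - 6u + v³ → 3uv - 6u + v³ - 2v²
  leading term uv: subtract (-1)·f_1 from 3uv - 6u + v³ - 2v² → v³ - 2v² - 9v + 18
  leading term v³: no divisor's leading term divides it; move v³ to the remainder.
  leading term v²: no divisor's leading term divides it; move -2v² to the remainder.
  leading term v: no divisor's leading term divides it; move -9v to the remainder.
  leading term 1: no divisor's leading term divides it; move 18 to the remainder.
  remainder v³ - 2v² - 9v + 18 ≠ 0; add h_4 = v³ - 2v² - 9v + 18 to the basis.

S(f_1,f_3): lcm = uv. S = -2u + 4v² + 15v - 42.
  leading term u: no divisor's leading term divides it; move -2u to the remainder.
  leading term v²: no divisor's leading term divides it; move 4v² to the remainder.
  leading term v: no divisor's leading term divides it; move 15v to the remainder.
  leading term 1: no divisor's leading term divides it; move -42 to the remainder.
  remainder -2u + 4v² + 15v - 42 ≠ 0; add h_5 = -2u + 4v² + 15v - 42 to the basis.

S(f_2,f_3): lcm = u²v. S = 4uv² + 12uv - 36u - v³.
  leading term uv²: subtract (-4/3v)·f_1 from 4uv² + 12uv - 36u - v³ → 20uv - 36u - v³ - 12v² + 24v
  leading term uv: subtract (-20/3)·f_1 from 20uv - 36u - v³ - 12v² + 24v → 4u - v³ - 12v² - 36v + 120
  leading term u: subtract (-2)·h_5 from 4u - v³ - 12v² - 36v + 120 → -v³ - 4v² - 6v + 36
  leading term v³: subtract (-1)·h_4 from -v³ - 4v² - 6v + 36 → -6v² - 15v + 54
  leading term v²: no divisor's leading term divides it; move -6v² to the remainder.
  leading term v: no divisor's leading term divides it; move -15v to the remainder.
  leading term 1: no divisor's leading term divides it; move 54 to the remainder.
  remainder -6v² - 15v + 54 ≠ 0; add h_6 = -6v² - 15v + 54 to the basis.

S(f_1,h_4): lcm = uv³. S = 9uv - 18u + 3v³ - 6v².
  leading term uv: subtract (-3)·f_1 from 9uv - 18u + 3v³ - 6v² → 3v³ - 6v² - 27v + 54
  leading term v³: subtract (3)·h_4 from 3v³ - 6v² - 27v + 54 → 0
  remainder 0.

S(f_2,h_4): leading monomials are coprime, so the S-polynomial reduces to 0 (Buchberger's first criterion).
S(f_3,h_4): lcm = uv³. S = 2uv² + 9uv - 18u - 4v⁴ - 12v³ + 36v².
  leading term uv²: subtract (-⅔v)·f_1 from 2uv² + 9uv - 18u - 4v⁴ - 12v³ + 36v² → 13uv - 18u - 4v⁴ - 12v³ + 30v² + 12v
  leading term uv: subtract (-13/3)·f_1 from 13uv - 18u - 4v⁴ - 12v³ + 30v² + 12v → 8u - 4v⁴ - 12v³ + 30v² - 27v + 78
  leading term u: subtract (-4)·h_5 from 8u - 4v⁴ - 12v³ + 30v² - 27v + 78 → -4v⁴ - 12v³ + 46v² + 33v - 90
  leading term v⁴: subtract (-4v)·h_4 from -4v⁴ - 12v³ + 46v² + 33v - 90 → -20v³ + 10v² + 105v - 90
  leading term v³: subtract (-20)·h_4 from -20v³ + 10v² + 105v - 90 → -30v² - 75v + 270
  leading term v²: subtract (5)·h_6 from -30v² - 75v + 270 → 0
  remainder 0.

S(f_1,h_5): lcm = uv. S = -2u + 2v³ + 15/2v² - 18v - 6.
  leading term u: subtract (1)·h_5 from -2u + 2v³ + 15/2v² - 18v - 6 → 2v³ + 7/2v² - 33v + 36
  leading term v³: subtract (2)·h_4 from 2v³ + 7/2v² - 33v + 36 → 15/2v² - 15v
  leading term v²: subtract (-5/4)·h_6 from 15/2v² - 15v → -135/4v + 135/2
  leading term v: no divisor's leading term divides it; move -135/4v to the remainder.
  leading term 1: no divisor's leading term divides it; move 135/2 to the remainder.
  remainder -135/4v + 135/2 ≠ 0; add h_7 = -135/4v + 135/2 to the basis.

S(f_2,h_5): lcm = u². S = 2uv² + 15/2uv - 21u - v².
  leading term uv²: subtract (-⅔v)·f_1 from 2uv² + 15/2uv - 21u - v² → 23/2uv - 21u - 7v² + 12v
  leading term uv: subtract (-23/6)·f_1 from 23/2uv - 21u - 7v² + 12v → 2u - 7v² - 45/2v + 69
  leading term u: subtract (-1)·h_5 from 2u - 7v² - 45/2v + 69 → -3v² - 15/2v + 27
  leading term v²: subtract (½)·h_6 from -3v² - 15/2v + 27 → 0
  remainder 0.

S(f_3,h_5): lcm = uv. S = 2v³ + 7/2v² - 33v + 36.
  leading term v³: subtract (2)·h_4 from 2v³ + 7/2v² - 33v + 36 → 15/2v² - 15v
  leading term v²: subtract (-5/4)·h_6 from 15/2v² - 15v → -135/4v + 135/2
  leading term v: subtract (1)·h_7 from -135/4v + 135/2 → 0
  remainder 0.

S(h_4,h_5): leading monomials are coprime, so the S-polynomial reduces to 0 (Buchberger's first criterion).
S(f_1,h_6): lcm = uv². S = -9/2uv + 9u + 3v² - 6v.
  leading term uv: subtract (3/2)·f_1 from -9/2uv + 9u + 3v² - 6v → 3v² + 15/2v - 27
  leading term v²: subtract (-½)·h_6 from 3v² + 15/2v - 27 → 0
  remainder 0.

S(f_2,h_6): leading monomials are coprime, so the S-polynomial reduces to 0 (Buchberger's first criterion).
S(f_3,h_6): lcm = uv². S = -5/2uv + 9u - 4v³ - 12v² + 36v.
  leading term uv: subtract (⅚)·f_1 from -5/2uv + 9u - 4v³ - 12v² + 36v → 4u - 4v³ - 12v² + 87/2v - 15
  leading term u: subtract (-2)·h_5 from 4u - 4v³ - 12v² + 87/2v - 15 → -4v³ - 4v² + 147/2v - 99
  leading term v³: subtract (-4)·h_4 from -4v³ - 4v² + 147/2v - 99 → -12v² + 75/2v - 27
  leading term v²: subtract (2)·h_6 from -12v² + 75/2v - 27 → 135/2v - 135
  leading term v: subtract (-2)·h_7 from 135/2v - 135 → 0
  remainder 0.

S(h_4,h_6): lcm = v³. S = -9/2v² + 18.
  leading term v²: subtract (¾)·h_6 from -9/2v² + 18 → 45/4v - 45/2
  leading term v: subtract (-⅓)·h_7 from 45/4v - 45/2 → 0
  remainder 0.

S(h_5,h_6): leading monomials are coprime, so the S-polynomial reduces to 0 (Buchberger's first criterion).
S(f_1,h_7): lcm = uv. S = 3v - 6.
  leading term v: subtract (-4/45)·h_7 from 3v - 6 → 0
  remainder 0.

S(f_2,h_7): leading monomials are coprime, so the S-polynomial reduces to 0 (Buchberger's first criterion).
S(f_3,h_7): lcm = uv. S = 2u - 4v² - 12v + 36.
  leading term u: subtract (-1)·h_5 from 2u - 4v² - 12v + 36 → 3v - 6
  leading term v: subtract (-4/45)·h_7 from 3v - 6 → 0
  remainder 0.

S(h_4,h_7): lcm = v³. S = -9v + 18.
  leading term v: subtract (4/15)·h_7 from -9v + 18 → 0
  remainder 0.

S(h_5,h_7): leading monomials are coprime, so the S-polynomial reduces to 0 (Buchberger's first criterion).
S(h_6,h_7): lcm = v². S = 9/2v - 9.
  leading term v: subtract (-2/15)·h_7 from 9/2v - 9 → 0
  remainder 0.

Every S-polynomial of the final basis reduces to 0, so we have a Gröbner basis.
Inter-reduce: drop elements whose leading term is divisible by another's, tail-reduce, and make monic.
Reduced Gröbner basis: {u - 2, v - 2}.

The lex basis is triangular: the last element involves only v. Solving v - 2 = 0 gives v ∈ {2}; substituting each value into the earlier elements determines the remaining variables.
  v = 2: the earlier basis element becomes u - 2 = 0, giving u = 2 — point (2, 2).
Substituting each solution back into the original system confirms all equations vanish.

{(2, 2)}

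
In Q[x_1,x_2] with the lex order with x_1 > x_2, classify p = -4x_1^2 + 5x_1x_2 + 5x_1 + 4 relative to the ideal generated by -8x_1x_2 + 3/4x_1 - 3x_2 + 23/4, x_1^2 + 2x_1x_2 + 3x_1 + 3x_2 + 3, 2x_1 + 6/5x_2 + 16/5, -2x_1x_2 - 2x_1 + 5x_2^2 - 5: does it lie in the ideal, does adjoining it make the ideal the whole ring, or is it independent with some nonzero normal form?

-4x_1^2 + 5x_1x_2 + 5x_1 + 4 lies in I (it reduces to 0).

First compute the reduced Gröbner basis of I by Buchberger's algorithm.
f_1 = -8x_1x_2 + 3/4x_1 - 3x_2 + 23/4, LT = x_1x_2.
f_2 = x_1^2 + 2x_1x_2 + 3x_1 + 3x_2 + 3, LT = x_1^2.
f_3 = 2x_1 + 6/5x_2 + 16/5, LT = x_1.
f_4 = -2x_1x_2 - 2x_1 + 5x_2^2 - 5, LT = x_1x_2.

S(f_1,f_2): lcm = x_1^2x_2. S = -3/32x_1^2 - 2x_1x_2^2 - 21/8x_1x_2 - 23/32x_1 - 3x_2^2 - 3x_2.
  leading term x_1^2: subtract (-3/32)·f_2 from -3/32x_1^2 - 2x_1x_2^2 - 21/8x_1x_2 - 23/32x_1 - 3x_2^2 - 3x_2 → -2x_1x_2^2 - 39/16x_1x_2 - 7/16x_1 - 3x_2^2 - 87/32x_2 + 9/32
  leading term x_1x_2^2: subtract (1/4x_2)·f_1 from -2x_1x_2^2 - 39/16x_1x_2 - 7/16x_1 - 3x_2^2 - 87/32x_2 + 9/32 → -21/8x_1x_2 - 7/16x_1 - 9/4x_2^2 - 133/32x_2 + 9/32
  leading term x_1x_2: subtract (21/64)·f_1 from -21/8x_1x_2 - 7/16x_1 - 9/4x_2^2 - 133/32x_2 + 9/32 → -175/256x_1 - 9/4x_2^2 - 203/64x_2 - 411/256
  leading term x_1: subtract (-175/512)·f_3 from -175/256x_1 - 9/4x_2^2 - 203/64x_2 - 411/256 → -9/4x_2^2 - 707/256x_2 - 131/256
  leading term x_2^2: no divisor's leading term divides it; move -9/4x_2^2 to the remainder.
  leading term x_2: no divisor's leading term divides it; move -707/256x_2 to the remainder.
  leading term 1: no divisor's leading term divides it; move -131/256 to the remainder.
  remainder -9/4x_2^2 - 707/256x_2 - 131/256 ≠ 0; add h_5 = -9/4x_2^2 - 707/256x_2 - 131/256 to the basis.

S(f_1,f_3): lcm = x_1x_2. S = -3/32x_1 - 3/5x_2^2 - 49/40x_2 - 23/32.
  leading term x_1: subtract (-3/64)·f_3 from -3/32x_1 - 3/5x_2^2 - 49/40x_2 - 23/32 → -3/5x_2^2 - 187/160x_2 - 91/160
  leading term x_2^2: subtract (4/15)·h_5 from -3/5x_2^2 - 187/160x_2 - 91/160 → -83/192x_2 - 83/192
  leading term x_2: no divisor's leading term divides it; move -83/192x_2 to the remainder.
  leading term 1: no divisor's leading term divides it; move -83/192 to the remainder.
  remainder -83/192x_2 - 83/192 ≠ 0; add h_6 = -83/192x_2 - 83/192 to the basis.

The other S-polynomials (S(f_1,f_4), S(f_2,f_3), S(f_2,f_4), S(f_3,f_4), S(f_1,h_5), S(f_2,h_5), S(f_3,h_5), S(f_4,h_5), S(f_1,h_6), S(f_2,h_6), S(f_3,h_6), S(f_4,h_6), S(h_5,h_6)) all reduce to 0 modulo the current basis, so we have a Gröbner basis.
Inter-reduce: drop elements whose leading term is divisible by another's, tail-reduce, and make monic.
Reduced Gröbner basis: {x_1 + 1, x_2 + 1}.
Label its elements g_1 = x_1 + 1, g_2 = x_2 + 1.

Reduce p = -4x_1^2 + 5x_1x_2 + 5x_1 + 4 modulo G:
  leading term x_1^2: subtract (-4x_1)·g_1 from -4x_1^2 + 5x_1x_2 + 5x_1 + 4 → 5x_1x_2 + 9x_1 + 4
  leading term x_1x_2: subtract (5x_2)·g_1 from 5x_1x_2 + 9x_1 + 4 → 9x_1 - 5x_2 + 4
  leading term x_1: subtract (9)·g_1 from 9x_1 - 5x_2 + 4 → -5x_2 - 5
  leading term x_2: subtract (-5)·g_2 from -5x_2 - 5 → 0
  normal form = 0.
Since the normal form is 0, p ∈ I.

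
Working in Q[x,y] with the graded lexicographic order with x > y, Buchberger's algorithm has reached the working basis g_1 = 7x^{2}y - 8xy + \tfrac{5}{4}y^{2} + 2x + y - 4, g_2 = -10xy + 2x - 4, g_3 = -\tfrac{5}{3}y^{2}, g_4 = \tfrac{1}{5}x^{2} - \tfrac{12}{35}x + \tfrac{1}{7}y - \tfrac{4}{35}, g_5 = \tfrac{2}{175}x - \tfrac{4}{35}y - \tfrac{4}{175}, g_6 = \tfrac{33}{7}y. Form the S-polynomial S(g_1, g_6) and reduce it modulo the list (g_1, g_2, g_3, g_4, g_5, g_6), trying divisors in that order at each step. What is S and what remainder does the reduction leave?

S(g_1, g_6) = -\tfrac{8}{7}xy + \tfrac{5}{28}y^{2} + \tfrac{2}{7}x + \tfrac{1}{7}y - \tfrac{4}{7}; remainder on division = 0.

lcm(LM(g_1), LM(g_6)) = x^{2}y.
S = (lcm/LT(g_1))·g_1 − (lcm/LT(g_6))·g_6 = -\tfrac{8}{7}xy + \tfrac{5}{28}y^{2} + \tfrac{2}{7}x + \tfrac{1}{7}y - \tfrac{4}{7}.
Reduce S modulo (g_1, g_2, g_3, g_4, g_5, g_6) in that order:
  leading term xy: subtract (\tfrac{4}{35})·g_2 from -\tfrac{8}{7}xy + \tfrac{5}{28}y^{2} + \tfrac{2}{7}x + \tfrac{1}{7}y - \tfrac{4}{7} → \tfrac{5}{28}y^{2} + \tfrac{2}{35}x + \tfrac{1}{7}y - \tfrac{4}{35}
  leading term y^{2}: subtract (-\tfrac{3}{28})·g_3 from \tfrac{5}{28}y^{2} + \tfrac{2}{35}x + \tfrac{1}{7}y - \tfrac{4}{35} → \tfrac{2}{35}x + \tfrac{1}{7}y - \tfrac{4}{35}
  leading term x: subtract (5)·g_5 from \tfrac{2}{35}x + \tfrac{1}{7}y - \tfrac{4}{35} → \tfrac{5}{7}y
  leading term y: subtract (\tfrac{5}{33})·g_6 from \tfrac{5}{7}y → 0
The remainder is 0, so this S-polynomial contributes no new basis element.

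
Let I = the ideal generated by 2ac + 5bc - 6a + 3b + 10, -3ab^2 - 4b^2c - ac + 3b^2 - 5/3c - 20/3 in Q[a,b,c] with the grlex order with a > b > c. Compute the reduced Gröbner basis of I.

f_1 = 2ac + 5bc - 6a + 3b + 10, LT = ac.
f_2 = -3ab^2 - 4b^2c - ac + 3b^2 - 5/3c - 20/3, LT = ab^2.

S(f_1,f_2): lcm = ab^2c. S = 5/2b^3c - 4/3b^2c^2 - 3ab^2 - 1/3ac^2 + 3/2b^3 + b^2c + 5b^2 - 5/9c^2 - 20/9c.
  leading term b^3c: no divisor's leading term divides it; move 5/2b^3c to the remainder.
  leading term b^2c^2: no divisor's leading term divides it; move -4/3b^2c^2 to the remainder.
  leading term ab^2: subtract (1)·f_2 from -3ab^2 - 1/3ac^2 + 3/2b^3 + b^2c + 5b^2 - 5/9c^2 - 20/9c → -1/3ac^2 + 3/2b^3 + 5b^2c + ac + 2b^2 - 5/9c^2 - 5/9c + 20/3
  leading term ac^2: subtract (-1/6c)·f_1 from -1/3ac^2 + 3/2b^3 + 5b^2c + ac + 2b^2 - 5/9c^2 - 5/9c + 20/3 → 3/2b^3 + 5b^2c + 5/6bc^2 + 2b^2 + 1/2bc - 5/9c^2 + 10/9c + 20/3
  leading term b^3: no divisor's leading term divides it; move 3/2b^3 to the remainder.
  leading term b^2c: no divisor's leading term divides it; move 5b^2c to the remainder.
  leading term bc^2: no divisor's leading term divides it; move 5/6bc^2 to the remainder.
  leading term b^2: no divisor's leading term divides it; move 2b^2 to the remainder.
  leading term bc: no divisor's leading term divides it; move 1/2bc to the remainder.
  leading term c^2: no divisor's leading term divides it; move -5/9c^2 to the remainder.
  leading term c: no divisor's leading term divides it; move 10/9c to the remainder.
  leading term 1: no divisor's leading term divides it; move 20/3 to the remainder.
  remainder 5/2b^3c - 4/3b^2c^2 + 3/2b^3 + 5b^2c + 5/6bc^2 + 2b^2 + 1/2bc - 5/9c^2 + 10/9c + 20/3 ≠ 0; add g_3 = 5/2b^3c - 4/3b^2c^2 + 3/2b^3 + 5b^2c + 5/6bc^2 + 2b^2 + 1/2bc - 5/9c^2 + 10/9c + 20/3 to the basis.

The other S-polynomials (S(f_1,g_3), S(f_2,g_3)) all reduce to 0 modulo the current basis, so we have a Gröbner basis.

G = {b^3c - 8/15b^2c^2 + 3/5b^3 + 2b^2c + 1/3bc^2 + 4/5b^2 + 1/5bc - 2/9c^2 + 4/9c + 8/3, ab^2 + 4/3b^2c - b^2 - 5/6bc + a - 1/2b + 5/9c + 5/9, ac + 5/2bc - 3a + 3/2b + 5}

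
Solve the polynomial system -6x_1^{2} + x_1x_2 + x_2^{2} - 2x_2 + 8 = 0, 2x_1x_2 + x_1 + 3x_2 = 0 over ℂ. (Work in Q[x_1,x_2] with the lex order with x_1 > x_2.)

{(-1, 1), (-4/3, 4), (-3*sqrt(17)/8 - 3/8, -5/4 - sqrt(17)/4), (-3/8 + 3*sqrt(17)/8, -5/4 + sqrt(17)/4)}

Compute a lex Gröbner basis by Buchberger's algorithm.
f_1 = -6x_1^{2} + x_1x_2 + x_2^{2} - 2x_2 + 8, LT = x_1^{2}.
f_2 = 2x_1x_2 + x_1 + 3x_2, LT = x_1x_2.

S(f_1,f_2): lcm = x_1^{2}x_2. S = -\tfrac{1}{2}x_1^{2} - \tfrac{1}{6}x_1x_2^{2} - \tfrac{3}{2}x_1x_2 - \tfrac{1}{6}x_2^{3} + \tfrac{1}{3}x_2^{2} - \tfrac{4}{3}x_2.
  reduce S modulo (f_1, f_2):
  remainder \tfrac{3}{4}x_1 - \tfrac{1}{6}x_2^{3} + \tfrac{1}{2}x_2^{2} + \tfrac{13}{12}x_2 - \tfrac{2}{3} ≠ 0; add h_3 = \tfrac{3}{4}x_1 - \tfrac{1}{6}x_2^{3} + \tfrac{1}{2}x_2^{2} + \tfrac{13}{12}x_2 - \tfrac{2}{3} to the basis.

S(f_2,h_3): lcm = x_1x_2. S = \tfrac{1}{2}x_1 + \tfrac{2}{9}x_2^{4} - \tfrac{2}{3}x_2^{3} - \tfrac{13}{9}x_2^{2} + \tfrac{43}{18}x_2.
  reduce S modulo (f_1, f_2, h_3):
  remainder \tfrac{2}{9}x_2^{4} - \tfrac{5}{9}x_2^{3} - \tfrac{16}{9}x_2^{2} + \tfrac{5}{3}x_2 + \tfrac{4}{9} ≠ 0; add h_4 = \tfrac{2}{9}x_2^{4} - \tfrac{5}{9}x_2^{3} - \tfrac{16}{9}x_2^{2} + \tfrac{5}{3}x_2 + \tfrac{4}{9} to the basis.

The other S-polynomials (S(f_1,h_3), S(f_1,h_4), S(f_2,h_4), S(h_3,h_4)) all reduce to 0 modulo the current basis, so we have a Gröbner basis.
Inter-reduce: drop elements whose leading term is divisible by another's, tail-reduce, and make monic.
Reduced Gröbner basis: {x_1 - \tfrac{2}{9}x_2^{3} + \tfrac{2}{3}x_2^{2} + \tfrac{13}{9}x_2 - \tfrac{8}{9}, x_2^{4} - \tfrac{5}{2}x_2^{3} - 8x_2^{2} + \tfrac{15}{2}x_2 + 2}.

Elimination: the polynomial x_2^{4} - \tfrac{5}{2}x_2^{3} - 8x_2^{2} + \tfrac{15}{2}x_2 + 2 lies in the elimination ideal for x_2, so x_2 ∈ {1, 4, -5/4 - sqrt(17)/4, -5/4 + sqrt(17)/4}. For each such x_2, the remaining basis elements (now univariate) give the rest of the solution.
  x_2 = 1: the earlier basis element becomes x_1 + 1 = 0, giving x_1 = -1 — point (-1, 1).
  x_2 = 4: the earlier basis element becomes x_1 + \tfrac{4}{3} = 0, giving x_1 = -4/3 — point (-4/3, 4).
  x_2 = -5/4 - sqrt(17)/4: the earlier basis element becomes x_1 + 3/8 + 3*sqrt(17)/8 = 0, giving x_1 = -3*sqrt(17)/8 - 3/8 — point (-3*sqrt(17)/8 - 3/8, -5/4 - sqrt(17)/4).
  x_2 = -5/4 + sqrt(17)/4: the earlier basis element becomes x_1 - 3*sqrt(17)/8 + 3/8 = 0, giving x_1 = -3/8 + 3*sqrt(17)/8 — point (-3/8 + 3*sqrt(17)/8, -5/4 + sqrt(17)/4).
This is the nonlinear analogue of row-reducing a linear system.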